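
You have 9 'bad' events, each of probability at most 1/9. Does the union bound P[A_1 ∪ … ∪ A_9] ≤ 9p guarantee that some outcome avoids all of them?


Union bound: P[∪_{i=1}^{9} A_i] ≤ Σ_i P[A_i] ≤ 9·p = 9·(1/9) = 1.
Numerically: 1 ≈ 1.000000.
Is 1 < 1? NO.
Since the bound 1 is ≥ 1, the union bound is uninformative here; it does NOT by itself certify existence.

9·p = 1 ≈ 1.000000; existence NOT certified by the union bound.


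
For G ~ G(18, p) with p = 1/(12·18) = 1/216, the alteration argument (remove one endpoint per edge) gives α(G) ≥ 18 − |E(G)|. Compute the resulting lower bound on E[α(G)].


E[|E(G)|] = C(18, 2)·p = 153 · (1/216) = 17/24.
E[α(G)] ≥ n − E[|E(G)|] = 18 − 17/24 = 415/24.
Numerically: ≈ 17.292.
(This is only a lower bound; the true E[α(G)] may be larger.)

E[α(G)] ≥ 415/24 ≈ 17.292.


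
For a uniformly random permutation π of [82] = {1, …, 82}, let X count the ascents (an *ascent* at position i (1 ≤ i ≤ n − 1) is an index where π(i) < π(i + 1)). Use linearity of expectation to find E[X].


Write X = Σ X_I over i = 1, …, 81, with X_I the indicator of one ascent.
There are 81 indicators.
For each fixed i, the pair (π(i), π(i+1)) is a uniformly random ordered pair of distinct values from {1, …, 82}; by symmetry P[π(i) < π(i+1)] = 1/2.
By linearity: E[X] = 81 · (1/2) = (82 − 1) · (1/2) = 81/2 ≈ 40.50000.

E[X] = 81/2 = 40.50000.


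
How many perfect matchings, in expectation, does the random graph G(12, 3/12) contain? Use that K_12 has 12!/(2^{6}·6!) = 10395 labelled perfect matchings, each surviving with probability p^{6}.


K_12 has 12!/(2^{6}·6!) = 10395 labelled perfect matchings.
For each such perfect matching H, let X_H = 1 if all 6 edges of H are present in G. Then P[X_H = 1] = p^{6} = (1/4)^{6} = 1/4096.
Summing the indicators: E[X] = Σ_H E[X_H] = 10395 · p^{6} = 10395 · 1/4096 = 10395/4096.
Numerically: E[X] ≈ 2.5378.

E[X] = 10395 · (1/4)^{6} = 10395/4096 ≈ 2.5378.


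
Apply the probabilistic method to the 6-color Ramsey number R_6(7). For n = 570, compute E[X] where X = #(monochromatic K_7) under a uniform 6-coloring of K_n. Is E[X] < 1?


E[X] = C(570, 7) · 6^{1 − 21} = 3737936877831720 · 6^{−20} = 3737936877831720/3656158440062976.
As a reduced fraction: E[X] = 5768421107765/5642219814912 ≈ 1.0224.
Is E[X] < 1? NO.
Since E[X] ≥ 1, the first-moment bound is inconclusive at n = 570; it does NOT by itself certify R_6(7) > 570.

E[X] = 5768421107765/5642219814912 ≈ 1.0224; E[X] ≥ 1; first-moment method inconclusive here.


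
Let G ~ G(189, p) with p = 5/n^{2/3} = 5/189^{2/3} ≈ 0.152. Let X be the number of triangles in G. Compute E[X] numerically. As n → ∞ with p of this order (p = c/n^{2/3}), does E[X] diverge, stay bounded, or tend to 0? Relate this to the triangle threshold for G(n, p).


Number of potential triangles: C(189, 3) = 1107414.
Each occurs with probability p³ ≈ (0.152)³ ≈ 3.49934e-03.
By linearity: E[X] = C(189, 3)·p³ ≈ 1107414 · 3.49934e-03 ≈ 3875.220.
Since α = 2/3 < 1, p = c/n^{2/3} ≫ 1/n is above the triangle threshold p ~ 1/n. Asymptotically E[X] ~ (c³/6)·n^{3(1−α)} = (5³/6)·n^{1} → ∞; triangles are abundant w.h.p.

E[X] ≈ 3875.220; in regime p = Θ(1/n^{2/3}) E[X] diverges (above the triangle threshold p ~ 1/n).


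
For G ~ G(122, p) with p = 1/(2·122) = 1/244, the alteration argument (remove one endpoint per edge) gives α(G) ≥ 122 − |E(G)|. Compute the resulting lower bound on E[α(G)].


E[|E(G)|] = C(122, 2)·p = 7381 · (1/244) = 121/4.
E[α(G)] ≥ n − E[|E(G)|] = 122 − 121/4 = 367/4.
Numerically: ≈ 91.750.
(This is only a lower bound; the true E[α(G)] may be larger.)

E[α(G)] ≥ 367/4 ≈ 91.750.


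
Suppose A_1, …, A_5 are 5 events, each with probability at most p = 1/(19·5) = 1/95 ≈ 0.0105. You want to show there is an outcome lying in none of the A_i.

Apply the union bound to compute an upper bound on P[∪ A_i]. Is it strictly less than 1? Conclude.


Union bound: P[∪_{i=1}^{5} A_i] ≤ Σ_i P[A_i] ≤ 5·p = 5·(1/95) = 1/19.
Numerically: 1/19 ≈ 0.0526.
Is 1/19 < 1? YES.
Since P[∪ A_i] ≤ 1/19 < 1, the complement has P[∩ A_i^c] ≥ 1 − 1/19 = 18/19 > 0, so some outcome avoids every A_i.

5·p = 1/19 ≈ 0.0526; existence CERTIFIED by the union bound.


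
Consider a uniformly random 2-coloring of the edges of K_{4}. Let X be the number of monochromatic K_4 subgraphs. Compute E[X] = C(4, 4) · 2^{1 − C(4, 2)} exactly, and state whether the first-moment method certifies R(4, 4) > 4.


E[X] = C(4, 4) · 2^{1 − 6} = 1 · 2^{−5} = 1/32.
As a reduced fraction: E[X] = 1/32 ≈ 0.031250.
Is E[X] < 1? YES.
Since E[X] < 1, there exists a 2-coloring of K_{4} with no monochromatic K_4; hence R(4, 4) > 4.

E[X] = 1/32 ≈ 0.031250; E[X] < 1, so R(4, 4) > 4.


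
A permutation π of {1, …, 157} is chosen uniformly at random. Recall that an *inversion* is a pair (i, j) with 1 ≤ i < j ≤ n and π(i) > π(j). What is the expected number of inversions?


Write X = Σ X_I over the C(157, 2) = 12246 pairs i < j, with X_I the indicator of one inversion.
There are 12246 indicators.
For each fixed pair i < j, the values π(i) and π(j) are two distinct elements of {1, …, 157} in uniformly random order; by symmetry P[π(i) > π(j)] = 1/2.
By linearity: E[X] = 12246 · (1/2) = C(157, 2) · (1/2) = 12246/2 = 6123 ≈ 6123.0000.

E[X] = 6123 = 6123.0000.


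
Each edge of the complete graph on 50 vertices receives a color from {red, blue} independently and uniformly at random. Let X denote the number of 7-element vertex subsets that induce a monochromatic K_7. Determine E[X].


Let X = Σ_S X_S over the C(50, 7) = 99884400 subsets S of size 7, where X_S = 1 if the K_7 on S is monochromatic.
For a fixed S, the K_7 on S has C(7, 2) = 21 edges. P[all 21 edges red] = (1/2)^21, and likewise for blue, so P[monochromatic] = 2·(1/2)^21 = 2^{1 − 21} = 1/1048576.
By linearity: E[X] = C(50, 7) · 2^{1 − 21} = 99884400 · 1/1048576 = 6242775/65536.
Numerically: E[X] ≈ 95.257.

E[X] = C(50,7)·2^(1−C(7,2)) = 6242775/65536 ≈ 95.257.


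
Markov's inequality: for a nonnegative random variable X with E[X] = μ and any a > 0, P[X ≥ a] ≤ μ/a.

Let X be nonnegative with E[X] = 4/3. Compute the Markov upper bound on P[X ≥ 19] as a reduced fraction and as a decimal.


μ = E[X] = 4/3, a = 19.
Markov: P[X ≥ 19] ≤ μ/a = (4/3)/19 = 4/57.
Numerically: ≈ 0.0702.
(Since a = 19 > μ = 1.3333, the bound 4/57 is < 1 and informative.)

P[X ≥ 19] ≤ 4/57 ≈ 0.0702.


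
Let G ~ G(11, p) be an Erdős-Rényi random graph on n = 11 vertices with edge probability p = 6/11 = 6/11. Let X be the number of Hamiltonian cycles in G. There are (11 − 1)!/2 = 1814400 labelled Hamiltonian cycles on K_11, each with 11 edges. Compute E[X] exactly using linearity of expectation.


K_11 has (11 − 1)!/2 = 1814400 labelled Hamiltonian cycles.
For each such Hamiltonian cycle H, let X_H = 1 if all 11 edges of H are present in G. Then P[X_H = 1] = p^{11} = (6/11)^{11} = 362797056/285311670611.
By linearity: E[X] = Σ_H E[X_H] = 1814400 · p^{11} = 1814400 · 362797056/285311670611 = 658258978406400/285311670611.
Numerically: E[X] ≈ 2307.16.

E[X] = 1814400 · (6/11)^{11} = 658258978406400/285311670611 ≈ 2307.16.


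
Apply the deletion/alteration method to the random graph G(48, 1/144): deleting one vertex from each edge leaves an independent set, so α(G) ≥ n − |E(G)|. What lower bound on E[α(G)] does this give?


E[|E(G)|] = C(48, 2)·p = 1128 · (1/144) = 47/6.
E[α(G)] ≥ n − E[|E(G)|] = 48 − 47/6 = 241/6.
Numerically: ≈ 40.166667.
(This is only a lower bound; the true E[α(G)] may be larger.)

E[α(G)] ≥ 241/6 ≈ 40.166667.


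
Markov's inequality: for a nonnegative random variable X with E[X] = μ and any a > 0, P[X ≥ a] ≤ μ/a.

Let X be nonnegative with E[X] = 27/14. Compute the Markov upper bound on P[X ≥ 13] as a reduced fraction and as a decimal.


μ = E[X] = 27/14, a = 13.
Markov: P[X ≥ 13] ≤ μ/a = (27/14)/13 = 27/182.
Numerically: ≈ 0.148.
(Since a = 13 > μ = 1.929, the bound 27/182 is < 1 and informative.)

P[X ≥ 13] ≤ 27/182 ≈ 0.148.


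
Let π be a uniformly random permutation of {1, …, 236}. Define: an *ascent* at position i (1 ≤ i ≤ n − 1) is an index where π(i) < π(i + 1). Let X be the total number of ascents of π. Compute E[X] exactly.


Write X = Σ X_I over i = 1, …, 235, with X_I the indicator of one ascent.
There are 235 indicators.
For each fixed i, the pair (π(i), π(i+1)) is a uniformly random ordered pair of distinct values from {1, …, 236}; by symmetry P[π(i) < π(i+1)] = 1/2.
By linearity: E[X] = 235 · (1/2) = (236 − 1) · (1/2) = 235/2 ≈ 117.500.

E[X] = 235/2 = 117.500.


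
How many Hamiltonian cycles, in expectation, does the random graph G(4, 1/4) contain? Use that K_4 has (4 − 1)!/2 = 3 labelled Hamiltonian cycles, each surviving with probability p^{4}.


K_4 has (4 − 1)!/2 = 3 labelled Hamiltonian cycles.
For each such Hamiltonian cycle H, let X_H = 1 if all 4 edges of H are present in G. Then P[X_H = 1] = p^{4} = (1/4)^{4} = 1/256.
By linearity of expectation: E[X] = Σ_H E[X_H] = 3 · p^{4} = 3 · 1/256 = 3/256.
Numerically: E[X] ≈ 0.01172.

E[X] = 3 · (1/4)^{4} = 3/256 ≈ 0.01172.


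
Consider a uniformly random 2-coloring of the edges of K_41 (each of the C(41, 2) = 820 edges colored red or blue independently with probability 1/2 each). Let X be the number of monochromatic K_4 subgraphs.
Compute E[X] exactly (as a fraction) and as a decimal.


Let X = Σ_S X_S over the C(41, 4) = 101270 subsets S of size 4, where X_S = 1 if the K_4 on S is monochromatic.
For a fixed S, the K_4 on S has C(4, 2) = 6 edges. P[all 6 edges red] = (1/2)^6, and likewise for blue, so P[monochromatic] = 2·(1/2)^6 = 2^{1 − 6} = 1/32.
Summing: E[X] = C(41, 4) · 2^{1 − 6} = 101270 · 1/32 = 50635/16.
Numerically: E[X] ≈ 3164.687500.

E[X] = C(41,4)·2^(1−C(4,2)) = 50635/16 ≈ 3164.687500.


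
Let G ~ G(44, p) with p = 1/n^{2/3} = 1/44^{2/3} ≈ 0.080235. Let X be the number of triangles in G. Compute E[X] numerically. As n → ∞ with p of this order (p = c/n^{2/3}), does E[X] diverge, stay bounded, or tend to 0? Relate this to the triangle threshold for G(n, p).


Number of potential triangles: C(44, 3) = 13244.
Each occurs with probability p³ ≈ (0.080235)³ ≈ 5.1652893e-04.
By linearity: E[X] = C(44, 3)·p³ ≈ 13244 · 5.1652893e-04 ≈ 6.84091.
Since α = 2/3 < 1, p = c/n^{2/3} ≫ 1/n is above the triangle threshold p ~ 1/n. Asymptotically E[X] ~ (c³/6)·n^{3(1−α)} = (1³/6)·n^{1} → ∞; triangles are abundant w.h.p.

E[X] ≈ 6.84091; in regime p = Θ(1/n^{2/3}) E[X] diverges (above the triangle threshold p ~ 1/n).


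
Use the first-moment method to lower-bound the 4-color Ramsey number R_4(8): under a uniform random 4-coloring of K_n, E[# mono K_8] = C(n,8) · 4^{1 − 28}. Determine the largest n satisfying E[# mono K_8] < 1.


We need C(n, 8) · 4^{1 − 28} < 1, i.e. C(n, 8) < 4^{28 − 1} = 18014398509481984.
Check values of n near the boundary:
  n = 405: C(405, 8) = 16745853821188050; 16745853821188050 < 18014398509481984? YES
  n = 406: C(406, 8) = 17082453897995850; 17082453897995850 < 18014398509481984? YES
  n = 407: C(407, 8) = 17424959239309050; 17424959239309050 < 18014398509481984? YES
  n = 408: C(408, 8) = 17773458424095231; 17773458424095231 < 18014398509481984? YES
  n = 409: C(409, 8) = 18128041135797879; 18128041135797879 < 18014398509481984? NO
The largest n with C(n, 8) < 18014398509481984 is n = 408 (where E[X] = 17773458424095231/18014398509481984 ≈ 0.98663). Hence R_4(8) > 408, i.e. R_4(8) ≥ 409.

Largest n = 408; hence R_4(8) > 408.


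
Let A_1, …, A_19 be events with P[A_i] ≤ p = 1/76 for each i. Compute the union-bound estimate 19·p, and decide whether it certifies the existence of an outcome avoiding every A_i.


Union bound: P[∪_{i=1}^{19} A_i] ≤ Σ_i P[A_i] ≤ 19·p = 19·(1/76) = 1/4.
Numerically: 1/4 ≈ 0.2500.
Is 1/4 < 1? YES.
Since P[∪ A_i] ≤ 1/4 < 1, the complement has P[∩ A_i^c] ≥ 1 − 1/4 = 3/4 > 0, so some outcome avoids every A_i.

19·p = 1/4 ≈ 0.2500; existence CERTIFIED by the union bound.


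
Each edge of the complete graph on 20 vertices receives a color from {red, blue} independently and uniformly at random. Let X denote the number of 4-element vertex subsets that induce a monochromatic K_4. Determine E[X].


Let X = Σ_S X_S over the C(20, 4) = 4845 subsets S of size 4, where X_S = 1 if the K_4 on S is monochromatic.
For a fixed S, the K_4 on S has C(4, 2) = 6 edges. P[all 6 edges red] = (1/2)^6, and likewise for blue, so P[monochromatic] = 2·(1/2)^6 = 2^{1 − 6} = 1/32.
By linearity of expectation: E[X] = C(20, 4) · 2^{1 − 6} = 4845 · 1/32 = 4845/32.
Numerically: E[X] ≈ 151.40625.

E[X] = C(20,4)·2^(1−C(4,2)) = 4845/32 ≈ 151.40625.


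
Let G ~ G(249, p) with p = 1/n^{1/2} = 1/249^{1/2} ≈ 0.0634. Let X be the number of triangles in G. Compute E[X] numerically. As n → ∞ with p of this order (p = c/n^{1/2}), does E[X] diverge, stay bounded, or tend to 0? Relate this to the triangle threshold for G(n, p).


Number of potential triangles: C(249, 3) = 2542124.
Each occurs with probability p³ ≈ (0.0634)³ ≈ 2.54508e-04.
By linearity: E[X] = C(249, 3)·p³ ≈ 2542124 · 2.54508e-04 ≈ 646.990.
Since α = 1/2 < 1, p = c/n^{1/2} ≫ 1/n is above the triangle threshold p ~ 1/n. Asymptotically E[X] ~ (c³/6)·n^{3(1−α)} = (1³/6)·n^{1.5} → ∞; triangles are abundant w.h.p.

E[X] ≈ 646.990; in regime p = Θ(1/n^{1/2}) E[X] diverges (above the triangle threshold p ~ 1/n).


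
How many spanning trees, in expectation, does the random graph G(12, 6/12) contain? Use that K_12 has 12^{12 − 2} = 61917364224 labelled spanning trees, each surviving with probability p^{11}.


K_12 has 12^{12 − 2} = 61917364224 labelled spanning trees.
For each such spanning tree H, let X_H = 1 if all 11 edges of H are present in G. Then P[X_H = 1] = p^{11} = (1/2)^{11} = 1/2048.
By linearity of expectation: E[X] = Σ_H E[X_H] = 61917364224 · p^{11} = 61917364224 · 1/2048 = 30233088.
Numerically: E[X] ≈ 3.02e+07.

E[X] = 61917364224 · (1/2)^{11} = 30233088 ≈ 3.02e+07.


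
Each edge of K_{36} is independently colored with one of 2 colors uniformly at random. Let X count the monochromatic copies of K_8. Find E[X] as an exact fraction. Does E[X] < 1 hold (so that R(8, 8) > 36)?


E[X] = C(36, 8) · 2^{1 − 28} = 30260340 · 2^{−27} = 30260340/134217728.
As a reduced fraction: E[X] = 7565085/33554432 ≈ 0.225.
Is E[X] < 1? YES.
Since E[X] < 1, there exists a 2-coloring of K_{36} with no monochromatic K_8; hence R(8, 8) > 36.

E[X] = 7565085/33554432 ≈ 0.225; E[X] < 1, so R(8, 8) > 36.


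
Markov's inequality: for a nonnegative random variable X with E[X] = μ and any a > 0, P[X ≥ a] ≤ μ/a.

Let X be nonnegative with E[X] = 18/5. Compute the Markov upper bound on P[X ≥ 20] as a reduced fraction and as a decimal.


μ = E[X] = 18/5, a = 20.
Markov: P[X ≥ 20] ≤ μ/a = (18/5)/20 = 9/50.
Numerically: ≈ 0.180.
(Since a = 20 > μ = 3.600, the bound 9/50 is < 1 and informative.)

P[X ≥ 20] ≤ 9/50 ≈ 0.180.


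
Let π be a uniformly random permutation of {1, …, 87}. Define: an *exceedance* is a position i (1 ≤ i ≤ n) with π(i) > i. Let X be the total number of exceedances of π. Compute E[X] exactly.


Write X = Σ_{i=1}^{87} X_i, where X_i = 1_{π(i) > i}.
For each fixed i, π(i) is uniform over {1, …, 87} (marginal of a uniform permutation), so P[π(i) > i] = (n − i)/n. Summing: Σ_{i=1}^{87} (n − i)/n = (0 + 1 + … + 86)/87 = 87(87 − 1)/(2·87) = (87 − 1)/2.
Hence E[X] = Σ_{i=1}^{87} (87 − i)/87 = 43 ≈ 43.0000.

E[X] = 43 = 43.0000.


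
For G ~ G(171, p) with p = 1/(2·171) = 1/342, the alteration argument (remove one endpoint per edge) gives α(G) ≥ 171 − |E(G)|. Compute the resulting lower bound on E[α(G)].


E[|E(G)|] = C(171, 2)·p = 14535 · (1/342) = 85/2.
E[α(G)] ≥ n − E[|E(G)|] = 171 − 85/2 = 257/2.
Numerically: ≈ 128.500000.
(This is only a lower bound; the true E[α(G)] may be larger.)

E[α(G)] ≥ 257/2 ≈ 128.500000.


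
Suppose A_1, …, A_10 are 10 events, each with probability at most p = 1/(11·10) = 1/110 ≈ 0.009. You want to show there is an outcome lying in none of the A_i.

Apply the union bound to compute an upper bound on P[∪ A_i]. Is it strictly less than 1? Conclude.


Union bound: P[∪_{i=1}^{10} A_i] ≤ Σ_i P[A_i] ≤ 10·p = 10·(1/110) = 1/11.
Numerically: 1/11 ≈ 0.091.
Is 1/11 < 1? YES.
Since P[∪ A_i] ≤ 1/11 < 1, the complement has P[∩ A_i^c] ≥ 1 − 1/11 = 10/11 > 0, so some outcome avoids every A_i.

10·p = 1/11 ≈ 0.091; existence CERTIFIED by the union bound.


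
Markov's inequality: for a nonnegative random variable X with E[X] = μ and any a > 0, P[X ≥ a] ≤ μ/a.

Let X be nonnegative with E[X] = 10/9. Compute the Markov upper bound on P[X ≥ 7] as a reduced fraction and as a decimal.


μ = E[X] = 10/9, a = 7.
Markov: P[X ≥ 7] ≤ μ/a = (10/9)/7 = 10/63.
Numerically: ≈ 0.159.
(Since a = 7 > μ = 1.111, the bound 10/63 is < 1 and informative.)

P[X ≥ 7] ≤ 10/63 ≈ 0.159.


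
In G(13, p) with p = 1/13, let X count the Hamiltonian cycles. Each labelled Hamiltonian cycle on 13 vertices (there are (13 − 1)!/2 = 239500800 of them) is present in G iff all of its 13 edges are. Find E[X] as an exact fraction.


K_13 has (13 − 1)!/2 = 239500800 labelled Hamiltonian cycles.
For each such Hamiltonian cycle H, let X_H = 1 if all 13 edges of H are present in G. Then P[X_H = 1] = p^{13} = (1/13)^{13} = 1/302875106592253.
Summing the indicators: E[X] = Σ_H E[X_H] = 239500800 · p^{13} = 239500800 · 1/302875106592253 = 239500800/302875106592253.
Numerically: E[X] ≈ 7.90758e-07.

E[X] = 239500800 · (1/13)^{13} = 239500800/302875106592253 ≈ 7.90758e-07.


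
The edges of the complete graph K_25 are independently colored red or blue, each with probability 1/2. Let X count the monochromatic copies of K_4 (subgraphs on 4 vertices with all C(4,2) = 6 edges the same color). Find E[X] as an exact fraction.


Let X = Σ_S X_S over the C(25, 4) = 12650 subsets S of size 4, where X_S = 1 if the K_4 on S is monochromatic.
For a fixed S, the K_4 on S has C(4, 2) = 6 edges. P[all 6 edges red] = (1/2)^6, and likewise for blue, so P[monochromatic] = 2·(1/2)^6 = 2^{1 − 6} = 1/32.
By linearity of expectation: E[X] = C(25, 4) · 2^{1 − 6} = 12650 · 1/32 = 6325/16.
Numerically: E[X] ≈ 395.312500.

E[X] = C(25,4)·2^(1−C(4,2)) = 6325/16 ≈ 395.312500.


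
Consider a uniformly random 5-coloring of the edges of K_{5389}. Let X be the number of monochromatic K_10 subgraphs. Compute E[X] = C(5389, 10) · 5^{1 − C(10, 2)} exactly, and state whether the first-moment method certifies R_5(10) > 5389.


E[X] = C(5389, 10) · 5^{1 − 45} = 5645340767466558997768874792926 · 5^{−44} = 5645340767466558997768874792926/5684341886080801486968994140625.
As a reduced fraction: E[X] = 5645340767466558997768874792926/5684341886080801486968994140625 ≈ 0.993139.
Is E[X] < 1? YES.
Since E[X] < 1, there exists a 5-coloring of K_{5389} with no monochromatic K_10; hence R_5(10) > 5389.

E[X] = 5645340767466558997768874792926/5684341886080801486968994140625 ≈ 0.993139; E[X] < 1, so R_5(10) > 5389.


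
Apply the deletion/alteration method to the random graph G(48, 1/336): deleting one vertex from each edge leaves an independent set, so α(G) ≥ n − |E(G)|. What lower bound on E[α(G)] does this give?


E[|E(G)|] = C(48, 2)·p = 1128 · (1/336) = 47/14.
E[α(G)] ≥ n − E[|E(G)|] = 48 − 47/14 = 625/14.
Numerically: ≈ 44.642857.
(This is only a lower bound; the true E[α(G)] may be larger.)

E[α(G)] ≥ 625/14 ≈ 44.642857.


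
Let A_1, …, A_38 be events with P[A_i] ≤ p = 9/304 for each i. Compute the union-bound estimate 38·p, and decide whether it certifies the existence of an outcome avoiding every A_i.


Union bound: P[∪_{i=1}^{38} A_i] ≤ Σ_i P[A_i] ≤ 38·p = 38·(9/304) = 9/8.
Numerically: 9/8 ≈ 1.125000.
Is 9/8 < 1? NO.
Since the bound 9/8 is ≥ 1, the union bound is uninformative here; it does NOT by itself certify existence.

38·p = 9/8 ≈ 1.125000; existence NOT certified by the union bound.


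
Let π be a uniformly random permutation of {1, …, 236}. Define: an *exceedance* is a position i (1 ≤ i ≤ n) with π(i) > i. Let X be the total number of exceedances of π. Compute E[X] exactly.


Write X = Σ_{i=1}^{236} X_i, where X_i = 1_{π(i) > i}.
For each fixed i, π(i) is uniform over {1, …, 236} (marginal of a uniform permutation), so P[π(i) > i] = (n − i)/n. Summing: Σ_{i=1}^{236} (n − i)/n = (0 + 1 + … + 235)/236 = 236(236 − 1)/(2·236) = (236 − 1)/2.
Hence E[X] = Σ_{i=1}^{236} (236 − i)/236 = 235/2 ≈ 117.500.

E[X] = 235/2 = 117.500.


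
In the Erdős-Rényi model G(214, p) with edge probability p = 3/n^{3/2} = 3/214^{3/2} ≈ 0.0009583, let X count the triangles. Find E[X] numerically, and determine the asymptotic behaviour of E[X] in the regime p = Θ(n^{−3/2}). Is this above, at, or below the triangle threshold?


Number of potential triangles: C(214, 3) = 1610564.
Each occurs with probability p³ ≈ (0.0009583)³ ≈ 8.8003873e-10.
By linearity: E[X] = C(214, 3)·p³ ≈ 1610564 · 8.8003873e-10 ≈ 0.00142.
Since α = 3/2 > 1, p = c/n^{3/2} = o(1/n) is below the triangle threshold p ~ 1/n. Asymptotically E[X] ~ (c³/6)·n^{3(1−α)} = (3³/6)·n^{-1.5} → 0, so by Markov's inequality G has no triangles w.h.p.

E[X] ≈ 0.00142; in regime p = Θ(1/n^{3/2}) E[X] tends to 0 (below the triangle threshold p ~ 1/n).


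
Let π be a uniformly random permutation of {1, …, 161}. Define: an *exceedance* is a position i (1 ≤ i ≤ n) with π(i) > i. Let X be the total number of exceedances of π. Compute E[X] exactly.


Write X = Σ_{i=1}^{161} X_i, where X_i = 1_{π(i) > i}.
For each fixed i, π(i) is uniform over {1, …, 161} (marginal of a uniform permutation), so P[π(i) > i] = (n − i)/n. Summing: Σ_{i=1}^{161} (n − i)/n = (0 + 1 + … + 160)/161 = 161(161 − 1)/(2·161) = (161 − 1)/2.
Hence E[X] = Σ_{i=1}^{161} (161 − i)/161 = 80 ≈ 80.000.

E[X] = 80 = 80.000.


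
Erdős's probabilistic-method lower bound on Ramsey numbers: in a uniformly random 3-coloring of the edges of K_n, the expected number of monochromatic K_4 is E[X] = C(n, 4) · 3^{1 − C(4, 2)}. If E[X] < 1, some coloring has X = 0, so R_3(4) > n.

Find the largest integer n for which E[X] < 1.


We need C(n, 4) · 3^{1 − 6} < 1, i.e. C(n, 4) < 3^{6 − 1} = 243.
Check values of n near the boundary:
  n = 7: C(7, 4) = 35; 35 < 243? YES
  n = 8: C(8, 4) = 70; 70 < 243? YES
  n = 9: C(9, 4) = 126; 126 < 243? YES
  n = 10: C(10, 4) = 210; 210 < 243? YES
  n = 11: C(11, 4) = 330; 330 < 243? NO
The largest n with C(n, 4) < 243 is n = 10 (where E[X] = 70/81 ≈ 0.8642). Hence R_3(4) > 10, i.e. R_3(4) ≥ 11.

Largest n = 10; hence R_3(4) > 10.


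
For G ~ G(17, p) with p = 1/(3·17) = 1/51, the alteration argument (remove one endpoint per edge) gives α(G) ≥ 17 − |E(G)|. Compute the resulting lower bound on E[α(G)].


E[|E(G)|] = C(17, 2)·p = 136 · (1/51) = 8/3.
E[α(G)] ≥ n − E[|E(G)|] = 17 − 8/3 = 43/3.
Numerically: ≈ 14.33333.
(This is only a lower bound; the true E[α(G)] may be larger.)

E[α(G)] ≥ 43/3 ≈ 14.33333.


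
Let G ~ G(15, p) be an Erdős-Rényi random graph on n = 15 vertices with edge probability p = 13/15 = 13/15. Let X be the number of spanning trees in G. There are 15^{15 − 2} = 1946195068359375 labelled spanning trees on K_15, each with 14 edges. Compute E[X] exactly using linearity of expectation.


K_15 has 15^{15 − 2} = 1946195068359375 labelled spanning trees.
For each such spanning tree H, let X_H = 1 if all 14 edges of H are present in G. Then P[X_H = 1] = p^{14} = (13/15)^{14} = 3937376385699289/29192926025390625.
By linearity: E[X] = Σ_H E[X_H] = 1946195068359375 · p^{14} = 1946195068359375 · 3937376385699289/29192926025390625 = 3937376385699289/15.
Numerically: E[X] ≈ 2.62e+14.

E[X] = 1946195068359375 · (13/15)^{14} = 3937376385699289/15 ≈ 2.62e+14.


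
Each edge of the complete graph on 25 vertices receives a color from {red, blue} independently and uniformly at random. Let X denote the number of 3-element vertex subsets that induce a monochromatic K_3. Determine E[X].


Let X = Σ_S X_S over the C(25, 3) = 2300 subsets S of size 3, where X_S = 1 if the K_3 on S is monochromatic.
For a fixed S, the K_3 on S has C(3, 2) = 3 edges. P[all 3 edges red] = (1/2)^3, and likewise for blue, so P[monochromatic] = 2·(1/2)^3 = 2^{1 − 3} = 1/4.
Summing: E[X] = C(25, 3) · 2^{1 − 3} = 2300 · 1/4 = 575.
Numerically: E[X] ≈ 575.0000.

E[X] = C(25,3)·2^(1−C(3,2)) = 575 ≈ 575.0000.


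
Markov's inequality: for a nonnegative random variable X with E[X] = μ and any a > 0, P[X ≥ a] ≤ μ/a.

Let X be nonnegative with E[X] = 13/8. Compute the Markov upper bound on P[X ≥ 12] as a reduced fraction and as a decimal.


μ = E[X] = 13/8, a = 12.
Markov: P[X ≥ 12] ≤ μ/a = (13/8)/12 = 13/96.
Numerically: ≈ 0.135.
(Since a = 12 > μ = 1.625, the bound 13/96 is < 1 and informative.)

P[X ≥ 12] ≤ 13/96 ≈ 0.135.


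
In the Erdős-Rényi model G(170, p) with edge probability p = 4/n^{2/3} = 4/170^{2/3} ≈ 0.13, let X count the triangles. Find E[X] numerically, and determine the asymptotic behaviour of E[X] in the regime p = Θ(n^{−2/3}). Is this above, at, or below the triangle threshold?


Number of potential triangles: C(170, 3) = 804440.
Each occurs with probability p³ ≈ (0.13)³ ≈ 2.21453e-03.
By linearity: E[X] = C(170, 3)·p³ ≈ 804440 · 2.21453e-03 ≈ 1781.459.
Since α = 2/3 < 1, p = c/n^{2/3} ≫ 1/n is above the triangle threshold p ~ 1/n. Asymptotically E[X] ~ (c³/6)·n^{3(1−α)} = (4³/6)·n^{1} → ∞; triangles are abundant w.h.p.

E[X] ≈ 1781.459; in regime p = Θ(1/n^{2/3}) E[X] diverges (above the triangle threshold p ~ 1/n).


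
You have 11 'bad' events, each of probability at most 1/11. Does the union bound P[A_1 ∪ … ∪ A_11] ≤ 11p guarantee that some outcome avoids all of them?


Union bound: P[∪_{i=1}^{11} A_i] ≤ Σ_i P[A_i] ≤ 11·p = 11·(1/11) = 1.
Numerically: 1 ≈ 1.000.
Is 1 < 1? NO.
Since the bound 1 is ≥ 1, the union bound is uninformative here; it does NOT by itself certify existence.

11·p = 1 ≈ 1.000; existence NOT certified by the union bound.


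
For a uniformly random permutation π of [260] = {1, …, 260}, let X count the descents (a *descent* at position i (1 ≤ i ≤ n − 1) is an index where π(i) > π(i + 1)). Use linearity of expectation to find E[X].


Write X = Σ X_I over i = 1, …, 259, with X_I the indicator of one descent.
There are 259 indicators.
For each fixed i, the pair (π(i), π(i+1)) is a uniformly random ordered pair of distinct values from {1, …, 260}; by symmetry P[π(i) > π(i+1)] = 1/2.
By linearity: E[X] = 259 · (1/2) = (260 − 1) · (1/2) = 259/2 ≈ 129.5000.

E[X] = 259/2 = 129.5000.


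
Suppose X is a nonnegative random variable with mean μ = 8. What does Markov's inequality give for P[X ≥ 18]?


μ = E[X] = 8, a = 18.
Markov: P[X ≥ 18] ≤ μ/a = (8)/18 = 4/9.
Numerically: ≈ 0.44444.
(Since a = 18 > μ = 8.00000, the bound 4/9 is < 1 and informative.)

P[X ≥ 18] ≤ 4/9 ≈ 0.44444.


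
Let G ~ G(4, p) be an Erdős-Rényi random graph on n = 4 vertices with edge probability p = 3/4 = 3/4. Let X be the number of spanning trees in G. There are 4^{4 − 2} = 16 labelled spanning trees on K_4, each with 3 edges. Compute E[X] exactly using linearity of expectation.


K_4 has 4^{4 − 2} = 16 labelled spanning trees.
For each such spanning tree H, let X_H = 1 if all 3 edges of H are present in G. Then P[X_H = 1] = p^{3} = (3/4)^{3} = 27/64.
Summing the indicators: E[X] = Σ_H E[X_H] = 16 · p^{3} = 16 · 27/64 = 27/4.
Numerically: E[X] ≈ 6.75.

E[X] = 16 · (3/4)^{3} = 27/4 ≈ 6.75.


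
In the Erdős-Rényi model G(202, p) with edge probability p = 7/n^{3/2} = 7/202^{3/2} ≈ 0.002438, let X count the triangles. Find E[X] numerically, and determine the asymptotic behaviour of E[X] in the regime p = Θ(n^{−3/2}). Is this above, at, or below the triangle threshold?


Number of potential triangles: C(202, 3) = 1353400.
Each occurs with probability p³ ≈ (0.002438)³ ≈ 1.449482e-08.
By linearity: E[X] = C(202, 3)·p³ ≈ 1353400 · 1.449482e-08 ≈ 0.0196.
Since α = 3/2 > 1, p = c/n^{3/2} = o(1/n) is below the triangle threshold p ~ 1/n. Asymptotically E[X] ~ (c³/6)·n^{3(1−α)} = (7³/6)·n^{-1.5} → 0, so by Markov's inequality G has no triangles w.h.p.

E[X] ≈ 0.0196; in regime p = Θ(1/n^{3/2}) E[X] tends to 0 (below the triangle threshold p ~ 1/n).


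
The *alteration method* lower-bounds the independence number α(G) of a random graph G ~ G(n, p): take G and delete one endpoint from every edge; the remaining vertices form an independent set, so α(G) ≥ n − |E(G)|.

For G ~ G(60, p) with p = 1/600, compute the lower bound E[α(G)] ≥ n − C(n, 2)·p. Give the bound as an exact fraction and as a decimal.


E[|E(G)|] = C(60, 2)·p = 1770 · (1/600) = 59/20.
E[α(G)] ≥ n − E[|E(G)|] = 60 − 59/20 = 1141/20.
Numerically: ≈ 57.0500.
(This is only a lower bound; the true E[α(G)] may be larger.)

E[α(G)] ≥ 1141/20 ≈ 57.0500.


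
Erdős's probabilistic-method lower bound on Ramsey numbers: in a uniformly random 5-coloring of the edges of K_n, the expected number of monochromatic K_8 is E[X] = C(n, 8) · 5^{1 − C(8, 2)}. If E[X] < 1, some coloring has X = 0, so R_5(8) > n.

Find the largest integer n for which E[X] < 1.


We need C(n, 8) · 5^{1 − 28} < 1, i.e. C(n, 8) < 5^{28 − 1} = 7450580596923828125.
Check values of n near the boundary:
  n = 859: C(859, 8) = 7115855595170747139; 7115855595170747139 < 7450580596923828125? YES
  n = 860: C(860, 8) = 7182671140665308145; 7182671140665308145 < 7450580596923828125? YES
  n = 861: C(861, 8) = 7250034996615275865; 7250034996615275865 < 7450580596923828125? YES
  n = 862: C(862, 8) = 7317951015318931845; 7317951015318931845 < 7450580596923828125? YES
  n = 863: C(863, 8) = 7386423071602617757; 7386423071602617757 < 7450580596923828125? YES
  n = 864: C(864, 8) = 7455455062926006708; 7455455062926006708 < 7450580596923828125? NO
  n = 865: C(865, 8) = 7525050909487743060; 7525050909487743060 < 7450580596923828125? NO
  n = 866: C(866, 8) = 7595214554331451620; 7595214554331451620 < 7450580596923828125? NO
The largest n with C(n, 8) < 7450580596923828125 is n = 863 (where E[X] = 7386423071602617757/7450580596923828125 ≈ 0.991389). Hence R_5(8) > 863, i.e. R_5(8) ≥ 864.

Largest n = 863; hence R_5(8) > 863.


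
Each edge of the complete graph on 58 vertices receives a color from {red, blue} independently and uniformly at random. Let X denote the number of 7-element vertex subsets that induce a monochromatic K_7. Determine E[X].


Let X = Σ_S X_S over the C(58, 7) = 300674088 subsets S of size 7, where X_S = 1 if the K_7 on S is monochromatic.
For a fixed S, the K_7 on S has C(7, 2) = 21 edges. P[all 21 edges red] = (1/2)^21, and likewise for blue, so P[monochromatic] = 2·(1/2)^21 = 2^{1 − 21} = 1/1048576.
By linearity of expectation: E[X] = C(58, 7) · 2^{1 − 21} = 300674088 · 1/1048576 = 37584261/131072.
Numerically: E[X] ≈ 286.745.

E[X] = C(58,7)·2^(1−C(7,2)) = 37584261/131072 ≈ 286.745.


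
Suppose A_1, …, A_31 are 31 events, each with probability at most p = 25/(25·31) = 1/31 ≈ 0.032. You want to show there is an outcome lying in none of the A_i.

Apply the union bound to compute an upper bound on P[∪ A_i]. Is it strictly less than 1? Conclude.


Union bound: P[∪_{i=1}^{31} A_i] ≤ Σ_i P[A_i] ≤ 31·p = 31·(1/31) = 1.
Numerically: 1 ≈ 1.000.
Is 1 < 1? NO.
Since the bound 1 is ≥ 1, the union bound is uninformative here; it does NOT by itself certify existence.

31·p = 1 ≈ 1.000; existence NOT certified by the union bound.


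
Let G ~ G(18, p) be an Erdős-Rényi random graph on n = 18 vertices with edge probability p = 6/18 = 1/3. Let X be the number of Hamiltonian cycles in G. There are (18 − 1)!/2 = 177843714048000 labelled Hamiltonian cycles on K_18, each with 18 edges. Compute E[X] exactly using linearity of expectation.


K_18 has (18 − 1)!/2 = 177843714048000 labelled Hamiltonian cycles.
For each such Hamiltonian cycle H, let X_H = 1 if all 18 edges of H are present in G. Then P[X_H = 1] = p^{18} = (1/3)^{18} = 1/387420489.
By linearity of expectation: E[X] = Σ_H E[X_H] = 177843714048000 · p^{18} = 177843714048000 · 1/387420489 = 243955712000/531441.
Numerically: E[X] ≈ 4.5905e+05.

E[X] = 177843714048000 · (1/3)^{18} = 243955712000/531441 ≈ 4.5905e+05.


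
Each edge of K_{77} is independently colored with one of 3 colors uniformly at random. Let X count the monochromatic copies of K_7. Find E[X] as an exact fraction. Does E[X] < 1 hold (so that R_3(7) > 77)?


E[X] = C(77, 7) · 3^{1 − 21} = 2404808340 · 3^{−20} = 2404808340/3486784401.
As a reduced fraction: E[X] = 801602780/1162261467 ≈ 0.689692.
Is E[X] < 1? YES.
Since E[X] < 1, there exists a 3-coloring of K_{77} with no monochromatic K_7; hence R_3(7) > 77.

E[X] = 801602780/1162261467 ≈ 0.689692; E[X] < 1, so R_3(7) > 77.


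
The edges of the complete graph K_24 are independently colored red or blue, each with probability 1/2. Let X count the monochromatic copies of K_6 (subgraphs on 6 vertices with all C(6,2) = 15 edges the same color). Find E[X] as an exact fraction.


Let X = Σ_S X_S over the C(24, 6) = 134596 subsets S of size 6, where X_S = 1 if the K_6 on S is monochromatic.
For a fixed S, the K_6 on S has C(6, 2) = 15 edges. P[all 15 edges red] = (1/2)^15, and likewise for blue, so P[monochromatic] = 2·(1/2)^15 = 2^{1 − 15} = 1/16384.
By linearity: E[X] = C(24, 6) · 2^{1 − 15} = 134596 · 1/16384 = 33649/4096.
Numerically: E[X] ≈ 8.2151.

E[X] = C(24,6)·2^(1−C(6,2)) = 33649/4096 ≈ 8.2151.


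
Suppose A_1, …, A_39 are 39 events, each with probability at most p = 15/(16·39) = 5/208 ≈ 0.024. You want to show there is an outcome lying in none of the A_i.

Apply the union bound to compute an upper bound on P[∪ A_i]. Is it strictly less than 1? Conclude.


Union bound: P[∪_{i=1}^{39} A_i] ≤ Σ_i P[A_i] ≤ 39·p = 39·(5/208) = 15/16.
Numerically: 15/16 ≈ 0.938.
Is 15/16 < 1? YES.
Since P[∪ A_i] ≤ 15/16 < 1, the complement has P[∩ A_i^c] ≥ 1 − 15/16 = 1/16 > 0, so some outcome avoids every A_i.

39·p = 15/16 ≈ 0.938; existence CERTIFIED by the union bound.


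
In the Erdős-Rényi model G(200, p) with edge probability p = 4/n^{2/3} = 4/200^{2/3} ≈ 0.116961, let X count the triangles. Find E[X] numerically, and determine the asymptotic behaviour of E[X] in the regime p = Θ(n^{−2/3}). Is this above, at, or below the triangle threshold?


Number of potential triangles: C(200, 3) = 1313400.
Each occurs with probability p³ ≈ (0.116961)³ ≈ 1.60000000e-03.
By linearity: E[X] = C(200, 3)·p³ ≈ 1313400 · 1.60000000e-03 ≈ 2101.440000.
Since α = 2/3 < 1, p = c/n^{2/3} ≫ 1/n is above the triangle threshold p ~ 1/n. Asymptotically E[X] ~ (c³/6)·n^{3(1−α)} = (4³/6)·n^{1} → ∞; triangles are abundant w.h.p.

E[X] ≈ 2101.440000; in regime p = Θ(1/n^{2/3}) E[X] diverges (above the triangle threshold p ~ 1/n).


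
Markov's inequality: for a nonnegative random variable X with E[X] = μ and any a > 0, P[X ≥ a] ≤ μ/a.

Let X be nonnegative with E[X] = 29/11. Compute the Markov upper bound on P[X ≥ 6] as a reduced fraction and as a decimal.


μ = E[X] = 29/11, a = 6.
Markov: P[X ≥ 6] ≤ μ/a = (29/11)/6 = 29/66.
Numerically: ≈ 0.4394.
(Since a = 6 > μ = 2.6364, the bound 29/66 is < 1 and informative.)

P[X ≥ 6] ≤ 29/66 ≈ 0.4394.


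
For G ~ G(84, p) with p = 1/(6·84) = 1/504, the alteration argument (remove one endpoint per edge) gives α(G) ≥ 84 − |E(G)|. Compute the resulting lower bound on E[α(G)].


E[|E(G)|] = C(84, 2)·p = 3486 · (1/504) = 83/12.
E[α(G)] ≥ n − E[|E(G)|] = 84 − 83/12 = 925/12.
Numerically: ≈ 77.083.
(This is only a lower bound; the true E[α(G)] may be larger.)

E[α(G)] ≥ 925/12 ≈ 77.083.


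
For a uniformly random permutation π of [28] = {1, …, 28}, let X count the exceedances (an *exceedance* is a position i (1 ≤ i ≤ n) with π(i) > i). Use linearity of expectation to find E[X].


Write X = Σ_{i=1}^{28} X_i, where X_i = 1_{π(i) > i}.
For each fixed i, π(i) is uniform over {1, …, 28} (marginal of a uniform permutation), so P[π(i) > i] = (n − i)/n. Summing: Σ_{i=1}^{28} (n − i)/n = (0 + 1 + … + 27)/28 = 28(28 − 1)/(2·28) = (28 − 1)/2.
Hence E[X] = Σ_{i=1}^{28} (28 − i)/28 = 27/2 ≈ 13.500000.

E[X] = 27/2 = 13.500000.


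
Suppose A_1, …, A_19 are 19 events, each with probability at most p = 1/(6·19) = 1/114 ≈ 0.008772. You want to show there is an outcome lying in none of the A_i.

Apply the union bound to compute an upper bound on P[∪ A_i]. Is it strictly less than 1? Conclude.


Union bound: P[∪_{i=1}^{19} A_i] ≤ Σ_i P[A_i] ≤ 19·p = 19·(1/114) = 1/6.
Numerically: 1/6 ≈ 0.166667.
Is 1/6 < 1? YES.
Since P[∪ A_i] ≤ 1/6 < 1, the complement has P[∩ A_i^c] ≥ 1 − 1/6 = 5/6 > 0, so some outcome avoids every A_i.

19·p = 1/6 ≈ 0.166667; existence CERTIFIED by the union bound.


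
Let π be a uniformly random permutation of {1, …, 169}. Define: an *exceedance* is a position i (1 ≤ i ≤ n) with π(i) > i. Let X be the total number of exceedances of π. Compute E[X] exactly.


Write X = Σ_{i=1}^{169} X_i, where X_i = 1_{π(i) > i}.
For each fixed i, π(i) is uniform over {1, …, 169} (marginal of a uniform permutation), so P[π(i) > i] = (n − i)/n. Summing: Σ_{i=1}^{169} (n − i)/n = (0 + 1 + … + 168)/169 = 169(169 − 1)/(2·169) = (169 − 1)/2.
Hence E[X] = Σ_{i=1}^{169} (169 − i)/169 = 84 ≈ 84.000000.

E[X] = 84 = 84.000000.


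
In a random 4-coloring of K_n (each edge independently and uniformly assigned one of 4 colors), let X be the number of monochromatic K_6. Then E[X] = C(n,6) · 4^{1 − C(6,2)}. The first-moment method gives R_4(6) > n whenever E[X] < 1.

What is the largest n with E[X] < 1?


We need C(n, 6) · 4^{1 − 15} < 1, i.e. C(n, 6) < 4^{15 − 1} = 268435456.
Check values of n near the boundary:
  n = 76: C(76, 6) = 218618940; 218618940 < 268435456? YES
  n = 77: C(77, 6) = 237093780; 237093780 < 268435456? YES
  n = 78: C(78, 6) = 256851595; 256851595 < 268435456? YES
  n = 79: C(79, 6) = 277962685; 277962685 < 268435456? NO
  n = 80: C(80, 6) = 300500200; 300500200 < 268435456? NO
The largest n with C(n, 6) < 268435456 is n = 78 (where E[X] = 256851595/268435456 ≈ 0.95685). Hence R_4(6) > 78, i.e. R_4(6) ≥ 79.

Largest n = 78; hence R_4(6) > 78.


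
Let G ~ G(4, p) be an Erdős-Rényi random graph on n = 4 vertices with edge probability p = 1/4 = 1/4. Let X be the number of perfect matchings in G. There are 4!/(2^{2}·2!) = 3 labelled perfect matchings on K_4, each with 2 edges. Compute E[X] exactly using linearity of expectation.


K_4 has 4!/(2^{2}·2!) = 3 labelled perfect matchings.
For each such perfect matching H, let X_H = 1 if all 2 edges of H are present in G. Then P[X_H = 1] = p^{2} = (1/4)^{2} = 1/16.
By linearity: E[X] = Σ_H E[X_H] = 3 · p^{2} = 3 · 1/16 = 3/16.
Numerically: E[X] ≈ 0.1875.

E[X] = 3 · (1/4)^{2} = 3/16 ≈ 0.1875.


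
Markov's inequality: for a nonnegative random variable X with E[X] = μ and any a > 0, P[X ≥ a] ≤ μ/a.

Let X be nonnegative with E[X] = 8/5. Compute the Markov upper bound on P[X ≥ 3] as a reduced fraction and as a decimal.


μ = E[X] = 8/5, a = 3.
Markov: P[X ≥ 3] ≤ μ/a = (8/5)/3 = 8/15.
Numerically: ≈ 0.533333.
(Since a = 3 > μ = 1.600000, the bound 8/15 is < 1 and informative.)

P[X ≥ 3] ≤ 8/15 ≈ 0.533333.
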